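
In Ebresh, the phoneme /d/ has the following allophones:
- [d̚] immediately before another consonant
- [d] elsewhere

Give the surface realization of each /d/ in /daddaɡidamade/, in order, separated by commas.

Occurrence 1 (position 1): no conditioning environment matches → elsewhere allophone [d].
Occurrence 2 (position 3): immediately before another consonant → [d̚].
Occurrence 3 (position 4): no conditioning environment matches → elsewhere allophone [d].
Occurrence 4 (position 8): no conditioning environment matches → elsewhere allophone [d].
Occurrence 5 (position 12): no conditioning environment matches → elsewhere allophone [d].

[d], [d̚], [d], [d], [d]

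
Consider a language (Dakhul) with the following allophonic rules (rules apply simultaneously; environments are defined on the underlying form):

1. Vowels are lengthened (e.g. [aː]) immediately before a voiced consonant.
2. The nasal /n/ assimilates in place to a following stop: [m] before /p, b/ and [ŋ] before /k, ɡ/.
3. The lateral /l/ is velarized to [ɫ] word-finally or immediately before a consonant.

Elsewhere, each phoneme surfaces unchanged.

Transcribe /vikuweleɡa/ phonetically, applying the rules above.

[vikuːweːleːɡa]

/i/ (between /v/ and /k/): rule 1 targets it, but not before a voiced consonant → unchanged [i].
/u/ — between /k/ and /w/, before a voiced consonant — surfaces as [uː] (rule 1).
/e/ (between /w/ and /l/) occurs before a voiced consonant → [eː] by rule 1.
/l/ (between /e/ and /e/) fails the environment for rule 3, so it stays [l].
/e/ (between /l/ and /ɡ/): before a voiced consonant, so rule 1 applies → [eː].
/a/ (word-final) fails the environment for rule 1, so it stays [a].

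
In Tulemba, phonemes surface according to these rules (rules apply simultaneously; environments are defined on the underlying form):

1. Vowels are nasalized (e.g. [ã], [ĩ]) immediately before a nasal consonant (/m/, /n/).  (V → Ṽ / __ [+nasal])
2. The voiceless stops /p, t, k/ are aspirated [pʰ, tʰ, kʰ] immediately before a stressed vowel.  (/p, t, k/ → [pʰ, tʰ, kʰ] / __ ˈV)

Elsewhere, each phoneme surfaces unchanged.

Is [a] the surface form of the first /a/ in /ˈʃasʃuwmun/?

/a/ (between /ʃ/ and /s/) is in the target of rule 1 but the environment (before a nasal consonant) is not met → [a].
The actual realization is [a], which matches [a].

Yes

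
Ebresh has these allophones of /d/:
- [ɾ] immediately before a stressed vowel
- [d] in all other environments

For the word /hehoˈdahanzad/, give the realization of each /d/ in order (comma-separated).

[ɾ], [d]

Occurrence 1 (position 5): immediately before a stressed vowel → [ɾ].
Occurrence 2 (position 12): no conditioning environment matches → elsewhere allophone [d].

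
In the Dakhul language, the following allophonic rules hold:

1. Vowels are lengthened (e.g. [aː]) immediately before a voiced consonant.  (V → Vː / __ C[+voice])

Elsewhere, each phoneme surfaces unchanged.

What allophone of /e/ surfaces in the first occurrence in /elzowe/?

[eː]

/e/ — word-initial, before a voiced consonant — surfaces as [eː] (rule 1).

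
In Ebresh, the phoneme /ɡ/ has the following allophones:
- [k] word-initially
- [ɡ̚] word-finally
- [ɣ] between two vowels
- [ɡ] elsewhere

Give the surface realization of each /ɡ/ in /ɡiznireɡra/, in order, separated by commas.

[k], [ɡ]

Occurrence 1 (position 1): word-initially → [k].
Occurrence 2 (position 8): no conditioning environment matches → elsewhere allophone [ɡ].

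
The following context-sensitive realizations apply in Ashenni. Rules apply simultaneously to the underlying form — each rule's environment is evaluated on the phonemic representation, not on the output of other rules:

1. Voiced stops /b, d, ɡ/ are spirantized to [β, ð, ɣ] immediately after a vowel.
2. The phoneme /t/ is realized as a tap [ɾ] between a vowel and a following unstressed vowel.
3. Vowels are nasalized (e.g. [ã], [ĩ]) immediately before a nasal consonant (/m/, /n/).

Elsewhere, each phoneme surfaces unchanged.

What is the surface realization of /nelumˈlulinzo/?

[nelũmˈlulĩnzo]

/n/ (word-initial) is unaffected → [n].
/e/ (between /n/ and /l/) fails the environment for rule 3, so it stays [e].
/l/ stays [l].
Rule 3 applies to /u/ (between /l/ and /m/: before a nasal consonant) → [ũ].
/m/ (between /u/ and /l/) is unaffected → [m].
/l/ (between /m/ and /u/) is unaffected → [l].
/u/ (between /l/ and /l/) is in the target of rule 3 but the environment (before a nasal consonant) is not met → [u].
/l/ (between /u/ and /i/): no rule targets it → [l].
/i/ (between /l/ and /n/) occurs before a nasal consonant → [ĩ] by rule 3.
/n/ stays [n].
/z/ — not in any rule's target class → [z].
/o/ (word-final) fails the environment for rule 3, so it stays [o].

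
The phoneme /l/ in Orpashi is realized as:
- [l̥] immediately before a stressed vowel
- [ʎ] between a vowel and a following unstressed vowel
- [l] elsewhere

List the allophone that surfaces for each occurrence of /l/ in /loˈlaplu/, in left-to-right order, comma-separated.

[l], [l̥], [l]

Occurrence 1 (position 1): no conditioning environment matches → elsewhere allophone [l].
Occurrence 2 (position 3): immediately before a stressed vowel → [l̥].
Occurrence 3 (position 6): no conditioning environment matches → elsewhere allophone [l].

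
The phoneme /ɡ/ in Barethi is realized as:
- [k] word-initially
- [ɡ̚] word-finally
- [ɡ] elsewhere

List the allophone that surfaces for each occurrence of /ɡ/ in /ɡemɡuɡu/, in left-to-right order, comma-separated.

[k], [ɡ], [ɡ]

Occurrence 1 (position 1): word-initially → [k].
Occurrence 2 (position 4): no conditioning environment matches → elsewhere allophone [ɡ].
Occurrence 3 (position 6): no conditioning environment matches → elsewhere allophone [ɡ].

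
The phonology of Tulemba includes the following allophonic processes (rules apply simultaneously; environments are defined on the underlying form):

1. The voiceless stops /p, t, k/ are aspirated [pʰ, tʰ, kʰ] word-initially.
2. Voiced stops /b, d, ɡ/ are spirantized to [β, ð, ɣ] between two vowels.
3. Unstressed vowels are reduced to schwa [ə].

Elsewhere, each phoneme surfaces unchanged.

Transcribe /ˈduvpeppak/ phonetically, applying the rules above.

/d/ (word-initial): rule 2 targets it, but not between two vowels → unchanged [d].
/u/ (between /d/ and /v/): rule 3 targets it, but not in an unstressed syllable → unchanged [u].
/v/ (between /u/ and /p/): no rule targets it → [v].
/p/ (between /v/ and /e/): rule 1 targets it, but not word-initially → unchanged [p].
/e/ meets the environment for rule 3 (in an unstressed syllable) → [ə].
/p/ (between /e/ and /p/) fails the environment for rule 1, so it stays [p].
/p/ (between /p/ and /a/) fails the environment for rule 1, so it stays [p].
/a/ — between /p/ and /k/, in an unstressed syllable — surfaces as [ə] (rule 3).
/k/ — word-final; rule 1 does not apply here → [k].

[ˈduvpəppək]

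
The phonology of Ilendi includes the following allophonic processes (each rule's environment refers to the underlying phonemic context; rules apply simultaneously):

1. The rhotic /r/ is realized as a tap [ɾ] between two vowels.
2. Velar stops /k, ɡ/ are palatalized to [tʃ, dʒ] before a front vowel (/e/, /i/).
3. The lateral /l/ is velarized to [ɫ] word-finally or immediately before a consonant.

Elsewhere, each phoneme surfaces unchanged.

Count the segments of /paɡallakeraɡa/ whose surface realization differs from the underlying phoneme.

Segments that undergo a rule: /l/ → [ɫ] (rule 3); /k/ → [tʃ] (rule 2); /r/ → [ɾ] (rule 1).
All other segments surface unchanged.

3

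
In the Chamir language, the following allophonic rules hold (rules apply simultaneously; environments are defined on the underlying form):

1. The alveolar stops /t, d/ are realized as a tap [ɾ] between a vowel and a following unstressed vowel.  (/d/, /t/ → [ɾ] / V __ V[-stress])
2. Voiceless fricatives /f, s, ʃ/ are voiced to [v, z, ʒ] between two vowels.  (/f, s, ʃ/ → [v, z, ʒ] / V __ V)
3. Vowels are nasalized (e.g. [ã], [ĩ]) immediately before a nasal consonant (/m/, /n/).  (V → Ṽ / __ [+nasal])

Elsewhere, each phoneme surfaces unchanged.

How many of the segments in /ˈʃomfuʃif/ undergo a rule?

2

Segments that undergo a rule: /o/ → [õ] (rule 3); /ʃ/ → [ʒ] (rule 2).
All other segments surface unchanged.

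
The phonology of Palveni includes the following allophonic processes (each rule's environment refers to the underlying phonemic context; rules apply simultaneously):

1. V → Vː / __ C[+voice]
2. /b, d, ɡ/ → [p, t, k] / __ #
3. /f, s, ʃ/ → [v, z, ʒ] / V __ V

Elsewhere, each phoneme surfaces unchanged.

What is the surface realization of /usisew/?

/u/ — word-initial; rule 1 does not apply here → [u].
/s/ — between /u/ and /i/, between two vowels — surfaces as [z] (rule 3).
/i/ (between /s/ and /s/) fails the environment for rule 1, so it stays [i].
/s/ — between /i/ and /e/, between two vowels — surfaces as [z] (rule 3).
/e/ (between /s/ and /w/): before a voiced consonant, so rule 1 applies → [eː].
/w/ (word-final): no rule targets it → [w].

[uzizeːw]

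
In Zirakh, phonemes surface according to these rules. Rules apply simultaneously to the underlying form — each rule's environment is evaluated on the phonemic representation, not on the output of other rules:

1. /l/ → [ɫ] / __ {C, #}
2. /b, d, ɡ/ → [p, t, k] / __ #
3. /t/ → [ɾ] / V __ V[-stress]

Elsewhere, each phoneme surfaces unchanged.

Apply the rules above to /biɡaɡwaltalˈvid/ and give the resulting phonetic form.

[biɡaɡwaɫtaɫˈvit]

/b/ (word-initial): rule 2 targets it, but not word-finally → unchanged [b].
/ɡ/ — between /i/ and /a/; rule 2 does not apply here → [ɡ].
/ɡ/ (between /a/ and /w/): rule 2 targets it, but not word-finally → unchanged [ɡ].
/l/ meets the environment for rule 1 (word-finally or immediately before a consonant) → [ɫ].
/t/ (between /l/ and /a/) is in the target of rule 3 but the environment (between a vowel and a following unstressed vowel) is not met → [t].
Rule 1 applies to /l/ (between /a/ and /v/: word-finally or immediately before a consonant) → [ɫ].
/d/ — word-final, word-finally — surfaces as [t] (rule 2).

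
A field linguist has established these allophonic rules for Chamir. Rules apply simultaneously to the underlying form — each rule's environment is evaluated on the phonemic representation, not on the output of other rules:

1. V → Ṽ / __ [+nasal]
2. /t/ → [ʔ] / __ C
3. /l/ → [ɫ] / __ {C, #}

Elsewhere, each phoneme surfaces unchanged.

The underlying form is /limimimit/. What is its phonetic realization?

[lĩmĩmĩmit]

/l/ (word-initial): rule 3 targets it, but not word-finally or immediately before a consonant → unchanged [l].
/i/ — between /l/ and /m/, before a nasal consonant — surfaces as [ĩ] (rule 1).
/m/ — not in any rule's target class → [m].
/i/ (between /m/ and /m/) occurs before a nasal consonant → [ĩ] by rule 1.
/m/ (between /i/ and /i/) is unaffected → [m].
/i/ (between /m/ and /m/) occurs before a nasal consonant → [ĩ] by rule 1.
/m/ — not in any rule's target class → [m].
/i/ (between /m/ and /t/) fails the environment for rule 1, so it stays [i].
/t/ — word-final; rule 2 does not apply here → [t].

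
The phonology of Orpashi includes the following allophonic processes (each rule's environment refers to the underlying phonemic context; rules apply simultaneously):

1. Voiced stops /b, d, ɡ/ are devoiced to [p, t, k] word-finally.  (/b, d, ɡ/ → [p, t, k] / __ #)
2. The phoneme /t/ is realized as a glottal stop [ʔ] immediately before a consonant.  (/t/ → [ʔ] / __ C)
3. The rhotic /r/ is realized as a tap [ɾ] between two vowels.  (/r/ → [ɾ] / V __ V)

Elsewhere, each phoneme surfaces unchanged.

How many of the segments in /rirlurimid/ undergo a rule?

Segments that undergo a rule: /r/ → [ɾ] (rule 3); /d/ → [t] (rule 1).
All other segments surface unchanged.

2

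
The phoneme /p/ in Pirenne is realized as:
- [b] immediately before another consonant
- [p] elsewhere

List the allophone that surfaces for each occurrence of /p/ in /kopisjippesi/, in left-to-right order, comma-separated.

Occurrence 1 (position 3): no conditioning environment matches → elsewhere allophone [p].
Occurrence 2 (position 8): immediately before another consonant → [b].
Occurrence 3 (position 9): no conditioning environment matches → elsewhere allophone [p].

[p], [b], [p]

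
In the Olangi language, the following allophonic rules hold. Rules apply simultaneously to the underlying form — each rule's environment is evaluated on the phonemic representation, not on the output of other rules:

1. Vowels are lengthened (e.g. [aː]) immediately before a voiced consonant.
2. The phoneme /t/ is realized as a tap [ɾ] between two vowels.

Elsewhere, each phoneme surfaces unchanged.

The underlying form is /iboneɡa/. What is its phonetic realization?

[iːboːneːɡa]

/i/ meets the environment for rule 1 (before a voiced consonant) → [iː].
/b/ (between /i/ and /o/): no rule targets it → [b].
/o/ (between /b/ and /n/) occurs before a voiced consonant → [oː] by rule 1.
/n/ — not in any rule's target class → [n].
/e/ — between /n/ and /ɡ/, before a voiced consonant — surfaces as [eː] (rule 1).
/ɡ/ stays [ɡ].
/a/ (word-final): rule 1 targets it, but not before a voiced consonant → unchanged [a].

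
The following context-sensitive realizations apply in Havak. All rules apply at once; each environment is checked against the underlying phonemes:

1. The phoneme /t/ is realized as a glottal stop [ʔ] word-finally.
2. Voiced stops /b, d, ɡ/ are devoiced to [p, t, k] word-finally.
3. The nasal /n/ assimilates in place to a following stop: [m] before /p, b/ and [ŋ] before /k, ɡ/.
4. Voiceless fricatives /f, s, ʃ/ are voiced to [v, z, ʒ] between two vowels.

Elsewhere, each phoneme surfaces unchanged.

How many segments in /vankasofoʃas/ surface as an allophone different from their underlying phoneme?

4

Segments that undergo a rule: /n/ → [ŋ] (rule 3); /s/ → [z] (rule 4); /f/ → [v] (rule 4); /ʃ/ → [ʒ] (rule 4).
All other segments surface unchanged.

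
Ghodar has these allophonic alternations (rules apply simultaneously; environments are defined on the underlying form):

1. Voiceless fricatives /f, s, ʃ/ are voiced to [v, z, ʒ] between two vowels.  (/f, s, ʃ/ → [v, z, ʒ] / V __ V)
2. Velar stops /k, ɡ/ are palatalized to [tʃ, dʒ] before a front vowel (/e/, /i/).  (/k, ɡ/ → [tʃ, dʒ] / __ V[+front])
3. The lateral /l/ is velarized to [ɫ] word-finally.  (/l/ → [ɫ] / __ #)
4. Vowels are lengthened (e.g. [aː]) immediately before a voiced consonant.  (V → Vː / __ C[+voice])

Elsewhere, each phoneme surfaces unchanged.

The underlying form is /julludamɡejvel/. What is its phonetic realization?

/j/ — not in any rule's target class → [j].
/u/ (between /j/ and /l/): before a voiced consonant, so rule 4 applies → [uː].
/l/ — between /u/ and /l/; rule 3 does not apply here → [l].
/l/ (between /l/ and /u/): rule 3 targets it, but not word-finally → unchanged [l].
Rule 4 applies to /u/ (between /l/ and /d/: before a voiced consonant) → [uː].
/d/ (between /u/ and /a/) is unaffected → [d].
/a/ (between /d/ and /m/): before a voiced consonant, so rule 4 applies → [aː].
/m/ stays [m].
/ɡ/ — between /m/ and /e/, before a front vowel — surfaces as [dʒ] (rule 2).
/e/ (between /ɡ/ and /j/) occurs before a voiced consonant → [eː] by rule 4.
/j/ — not in any rule's target class → [j].
/v/ (between /j/ and /e/): no rule targets it → [v].
/e/ meets the environment for rule 4 (before a voiced consonant) → [eː].
/l/ (word-final): word-finally, so rule 3 applies → [ɫ].

[juːlluːdaːmdʒeːjveːɫ]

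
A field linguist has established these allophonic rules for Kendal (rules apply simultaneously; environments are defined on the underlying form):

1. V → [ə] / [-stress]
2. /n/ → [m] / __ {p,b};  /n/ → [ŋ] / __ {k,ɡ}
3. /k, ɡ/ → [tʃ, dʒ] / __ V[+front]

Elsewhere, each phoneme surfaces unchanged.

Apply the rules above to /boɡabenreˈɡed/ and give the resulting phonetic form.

/b/ (word-initial) is unaffected → [b].
/o/ — between /b/ and /ɡ/, in an unstressed syllable — surfaces as [ə] (rule 1).
/ɡ/ (between /o/ and /a/) is in the target of rule 3 but the environment (before a front vowel) is not met → [ɡ].
/a/ meets the environment for rule 1 (in an unstressed syllable) → [ə].
/b/ (between /a/ and /e/) is unaffected → [b].
/e/ (between /b/ and /n/) occurs in an unstressed syllable → [ə] by rule 1.
/n/ (between /e/ and /r/) fails the environment for rule 2, so it stays [n].
/r/ stays [r].
Rule 1 applies to /e/ (between /r/ and /ɡ/: in an unstressed syllable) → [ə].
/ɡ/ (between /e/ and /e/): before a front vowel, so rule 3 applies → [dʒ].
/e/ (between /ɡ/ and /d/): rule 1 targets it, but not in an unstressed syllable → unchanged [e].
/d/ (word-final) is unaffected → [d].

[bəɡəbənrəˈdʒed]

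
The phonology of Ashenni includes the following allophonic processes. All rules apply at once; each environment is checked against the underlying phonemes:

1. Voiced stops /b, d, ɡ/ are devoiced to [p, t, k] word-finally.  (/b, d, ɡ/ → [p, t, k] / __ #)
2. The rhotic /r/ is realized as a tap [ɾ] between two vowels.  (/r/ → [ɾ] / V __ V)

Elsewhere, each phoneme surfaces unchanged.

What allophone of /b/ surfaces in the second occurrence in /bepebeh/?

[b]

/b/ (between /e/ and /e/) fails the environment for rule 1, so it stays [b].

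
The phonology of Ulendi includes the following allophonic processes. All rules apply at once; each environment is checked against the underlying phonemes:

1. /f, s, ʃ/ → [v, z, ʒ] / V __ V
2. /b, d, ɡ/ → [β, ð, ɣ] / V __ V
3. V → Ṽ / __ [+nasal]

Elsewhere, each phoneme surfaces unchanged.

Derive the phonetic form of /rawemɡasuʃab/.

/r/ — not in any rule's target class → [r].
/a/ (between /r/ and /w/) is in the target of rule 3 but the environment (before a nasal consonant) is not met → [a].
/w/ (between /a/ and /e/) is unaffected → [w].
/e/ — between /w/ and /m/, before a nasal consonant — surfaces as [ẽ] (rule 3).
/m/ (between /e/ and /ɡ/) is unaffected → [m].
/ɡ/ (between /m/ and /a/) fails the environment for rule 2, so it stays [ɡ].
/a/ (between /ɡ/ and /s/): rule 3 targets it, but not before a nasal consonant → unchanged [a].
/s/ (between /a/ and /u/): between two vowels, so rule 1 applies → [z].
/u/ (between /s/ and /ʃ/) is in the target of rule 3 but the environment (before a nasal consonant) is not met → [u].
/ʃ/ meets the environment for rule 1 (between two vowels) → [ʒ].
/a/ — between /ʃ/ and /b/; rule 3 does not apply here → [a].
/b/ (word-final) fails the environment for rule 2, so it stays [b].

[rawẽmɡazuʒab]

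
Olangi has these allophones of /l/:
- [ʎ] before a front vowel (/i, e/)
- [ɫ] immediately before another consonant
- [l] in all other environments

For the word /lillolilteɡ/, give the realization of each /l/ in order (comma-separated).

[ʎ], [ɫ], [l], [ʎ], [ɫ]

Occurrence 1 (position 1): before a front vowel (/i, e/) → [ʎ].
Occurrence 2 (position 3): immediately before another consonant → [ɫ].
Occurrence 3 (position 4): no conditioning environment matches → elsewhere allophone [l].
Occurrence 4 (position 6): before a front vowel (/i, e/) → [ʎ].
Occurrence 5 (position 8): immediately before another consonant → [ɫ].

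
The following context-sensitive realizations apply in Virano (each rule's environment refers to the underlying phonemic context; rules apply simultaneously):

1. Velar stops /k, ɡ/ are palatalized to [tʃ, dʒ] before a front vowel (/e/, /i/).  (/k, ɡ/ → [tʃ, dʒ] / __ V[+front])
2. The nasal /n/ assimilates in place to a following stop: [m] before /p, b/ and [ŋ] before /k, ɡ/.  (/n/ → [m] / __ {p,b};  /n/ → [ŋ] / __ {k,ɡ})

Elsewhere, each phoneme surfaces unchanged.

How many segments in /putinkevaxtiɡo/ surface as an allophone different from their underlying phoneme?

Segments that undergo a rule: /n/ → [ŋ] (rule 2); /k/ → [tʃ] (rule 1).
All other segments surface unchanged.

2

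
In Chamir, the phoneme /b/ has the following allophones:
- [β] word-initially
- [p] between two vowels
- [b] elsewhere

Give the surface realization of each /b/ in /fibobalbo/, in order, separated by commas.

Occurrence 1 (position 3): between two vowels → [p].
Occurrence 2 (position 5): between two vowels → [p].
Occurrence 3 (position 8): no conditioning environment matches → elsewhere allophone [b].

[p], [p], [b]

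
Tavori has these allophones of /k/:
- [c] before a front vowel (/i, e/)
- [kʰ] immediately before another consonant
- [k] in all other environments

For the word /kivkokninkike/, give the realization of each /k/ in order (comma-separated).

Occurrence 1 (position 1): before a front vowel (/i, e/) → [c].
Occurrence 2 (position 4): no conditioning environment matches → elsewhere allophone [k].
Occurrence 3 (position 6): immediately before another consonant → [kʰ].
Occurrence 4 (position 10): before a front vowel (/i, e/) → [c].
Occurrence 5 (position 12): before a front vowel (/i, e/) → [c].

[c], [k], [kʰ], [c], [c]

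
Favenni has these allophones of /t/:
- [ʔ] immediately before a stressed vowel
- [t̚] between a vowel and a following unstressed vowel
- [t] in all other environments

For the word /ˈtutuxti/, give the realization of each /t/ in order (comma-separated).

[ʔ], [t̚], [t]

Occurrence 1 (position 1): immediately before a stressed vowel → [ʔ].
Occurrence 2 (position 3): between a vowel and a following unstressed vowel → [t̚].
Occurrence 3 (position 6): no conditioning environment matches → elsewhere allophone [t].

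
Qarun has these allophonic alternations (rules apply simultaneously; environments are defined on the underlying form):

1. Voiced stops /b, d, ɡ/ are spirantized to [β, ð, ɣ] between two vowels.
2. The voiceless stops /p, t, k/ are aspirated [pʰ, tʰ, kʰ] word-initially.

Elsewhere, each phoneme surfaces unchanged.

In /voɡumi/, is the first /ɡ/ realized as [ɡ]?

No

/ɡ/ (between /o/ and /u/): between two vowels, so rule 1 applies → [ɣ].
The actual realization is [ɣ], not [ɡ].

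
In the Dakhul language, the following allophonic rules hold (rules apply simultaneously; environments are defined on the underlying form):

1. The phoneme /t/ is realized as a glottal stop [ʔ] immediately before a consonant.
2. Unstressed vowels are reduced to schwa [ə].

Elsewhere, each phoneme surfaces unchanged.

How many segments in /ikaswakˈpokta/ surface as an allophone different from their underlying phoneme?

Segments that undergo a rule: /i/ → [ə] (rule 2); /a/ → [ə] (rule 2); /a/ → [ə] (rule 2); /a/ → [ə] (rule 2).
All other segments surface unchanged.

4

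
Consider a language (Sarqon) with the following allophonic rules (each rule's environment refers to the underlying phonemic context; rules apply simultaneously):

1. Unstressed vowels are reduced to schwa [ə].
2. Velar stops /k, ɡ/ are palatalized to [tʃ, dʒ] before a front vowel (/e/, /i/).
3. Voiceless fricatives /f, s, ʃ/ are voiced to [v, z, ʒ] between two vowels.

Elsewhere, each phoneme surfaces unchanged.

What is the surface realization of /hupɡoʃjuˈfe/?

[həpɡəʃjəˈve]

/h/ — not in any rule's target class → [h].
/u/ — between /h/ and /p/, in an unstressed syllable — surfaces as [ə] (rule 1).
/p/ — not in any rule's target class → [p].
/ɡ/ — between /p/ and /o/; rule 2 does not apply here → [ɡ].
/o/ (between /ɡ/ and /ʃ/) occurs in an unstressed syllable → [ə] by rule 1.
/ʃ/ (between /o/ and /j/) is in the target of rule 3 but the environment (between two vowels) is not met → [ʃ].
/j/ — not in any rule's target class → [j].
/u/ — between /j/ and /f/, in an unstressed syllable — surfaces as [ə] (rule 1).
/f/ — between /u/ and /e/, between two vowels — surfaces as [v] (rule 3).
/e/ (word-final) is in the target of rule 1 but the environment (in an unstressed syllable) is not met → [e].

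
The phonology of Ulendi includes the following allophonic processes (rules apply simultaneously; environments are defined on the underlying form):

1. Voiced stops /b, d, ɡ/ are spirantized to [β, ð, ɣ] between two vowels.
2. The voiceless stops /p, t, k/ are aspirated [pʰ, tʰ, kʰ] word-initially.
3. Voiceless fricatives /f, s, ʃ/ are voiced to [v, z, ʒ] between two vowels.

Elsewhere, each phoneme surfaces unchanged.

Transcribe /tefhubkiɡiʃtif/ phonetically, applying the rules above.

[tʰefhubkiɣiʃtif]

/t/ meets the environment for rule 2 (word-initially) → [tʰ].
/e/ (between /t/ and /f/): no rule targets it → [e].
/f/ (between /e/ and /h/) is in the target of rule 3 but the environment (between two vowels) is not met → [f].
/h/ (between /f/ and /u/): no rule targets it → [h].
/u/ (between /h/ and /b/) is unaffected → [u].
/b/ (between /u/ and /k/): rule 1 targets it, but not between two vowels → unchanged [b].
/k/ (between /b/ and /i/): rule 2 targets it, but not word-initially → unchanged [k].
/i/ (between /k/ and /ɡ/) is unaffected → [i].
/ɡ/ (between /i/ and /i/) occurs between two vowels → [ɣ] by rule 1.
/i/ (between /ɡ/ and /ʃ/) is unaffected → [i].
/ʃ/ (between /i/ and /t/) is in the target of rule 3 but the environment (between two vowels) is not met → [ʃ].
/t/ (between /ʃ/ and /i/) fails the environment for rule 2, so it stays [t].
/i/ (between /t/ and /f/): no rule targets it → [i].
/f/ (word-final) fails the environment for rule 3, so it stays [f].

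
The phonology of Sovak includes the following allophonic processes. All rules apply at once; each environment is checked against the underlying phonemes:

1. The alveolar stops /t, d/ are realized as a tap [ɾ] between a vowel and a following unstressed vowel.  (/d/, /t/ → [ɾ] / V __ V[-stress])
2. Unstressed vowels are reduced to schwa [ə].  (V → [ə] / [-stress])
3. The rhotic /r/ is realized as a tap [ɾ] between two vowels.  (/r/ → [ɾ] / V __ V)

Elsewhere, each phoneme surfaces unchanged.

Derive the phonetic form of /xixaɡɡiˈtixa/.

[xəxəɡɡəˈtixə]

/i/ meets the environment for rule 2 (in an unstressed syllable) → [ə].
/a/ meets the environment for rule 2 (in an unstressed syllable) → [ə].
Rule 2 applies to /i/ (between /ɡ/ and /t/: in an unstressed syllable) → [ə].
/t/ (between /i/ and /i/) fails the environment for rule 1, so it stays [t].
/i/ (between /t/ and /x/) is in the target of rule 2 but the environment (in an unstressed syllable) is not met → [i].
/a/ — word-final, in an unstressed syllable — surfaces as [ə] (rule 2).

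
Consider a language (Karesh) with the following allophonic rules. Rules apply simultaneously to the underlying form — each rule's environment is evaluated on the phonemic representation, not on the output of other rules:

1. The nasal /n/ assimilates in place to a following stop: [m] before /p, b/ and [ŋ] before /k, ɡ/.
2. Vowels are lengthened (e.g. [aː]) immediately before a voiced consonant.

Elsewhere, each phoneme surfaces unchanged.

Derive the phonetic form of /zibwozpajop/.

[ziːbwoːzpaːjop]

/z/ (word-initial): no rule targets it → [z].
/i/ (between /z/ and /b/): before a voiced consonant, so rule 2 applies → [iː].
/b/ (between /i/ and /w/) is unaffected → [b].
/w/ (between /b/ and /o/): no rule targets it → [w].
Rule 2 applies to /o/ (between /w/ and /z/: before a voiced consonant) → [oː].
/z/ (between /o/ and /p/) is unaffected → [z].
/p/ stays [p].
/a/ — between /p/ and /j/, before a voiced consonant — surfaces as [aː] (rule 2).
/j/ (between /a/ and /o/): no rule targets it → [j].
/o/ (between /j/ and /p/) is in the target of rule 2 but the environment (before a voiced consonant) is not met → [o].
/p/ (word-final) is unaffected → [p].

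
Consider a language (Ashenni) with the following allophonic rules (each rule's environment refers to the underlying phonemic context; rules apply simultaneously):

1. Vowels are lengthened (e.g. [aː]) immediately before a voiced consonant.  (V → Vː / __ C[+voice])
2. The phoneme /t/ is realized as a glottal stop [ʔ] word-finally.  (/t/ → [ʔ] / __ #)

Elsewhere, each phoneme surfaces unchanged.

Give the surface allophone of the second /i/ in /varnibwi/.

/i/ (word-final): rule 1 targets it, but not before a voiced consonant → unchanged [i].

[i]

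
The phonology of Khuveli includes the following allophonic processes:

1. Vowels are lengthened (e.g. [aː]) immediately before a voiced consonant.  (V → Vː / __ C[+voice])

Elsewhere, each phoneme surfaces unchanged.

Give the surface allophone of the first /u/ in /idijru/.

/u/ (word-final) is in the target of rule 1 but the environment (before a voiced consonant) is not met → [u].

[u]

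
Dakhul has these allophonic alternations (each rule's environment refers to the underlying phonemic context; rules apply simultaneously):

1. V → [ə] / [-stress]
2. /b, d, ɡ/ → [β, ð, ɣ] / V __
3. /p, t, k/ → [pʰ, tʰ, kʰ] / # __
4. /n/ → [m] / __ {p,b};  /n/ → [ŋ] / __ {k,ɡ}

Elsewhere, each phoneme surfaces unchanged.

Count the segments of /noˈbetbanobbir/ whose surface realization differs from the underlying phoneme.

Segments that undergo a rule: /o/ → [ə] (rule 1); /b/ → [β] (rule 2); /a/ → [ə] (rule 1); /o/ → [ə] (rule 1); /b/ → [β] (rule 2); /i/ → [ə] (rule 1).
All other segments surface unchanged.

6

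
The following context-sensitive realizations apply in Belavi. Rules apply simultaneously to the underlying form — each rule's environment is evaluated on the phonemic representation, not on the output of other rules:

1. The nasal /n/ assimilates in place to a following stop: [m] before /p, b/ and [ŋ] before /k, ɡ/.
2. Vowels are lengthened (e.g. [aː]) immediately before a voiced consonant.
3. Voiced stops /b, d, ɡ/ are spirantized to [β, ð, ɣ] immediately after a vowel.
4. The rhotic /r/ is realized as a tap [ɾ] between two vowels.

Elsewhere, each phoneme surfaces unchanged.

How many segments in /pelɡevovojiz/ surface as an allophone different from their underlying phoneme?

5

Segments that undergo a rule: /e/ → [eː] (rule 2); /e/ → [eː] (rule 2); /o/ → [oː] (rule 2); /o/ → [oː] (rule 2); /i/ → [iː] (rule 2).
All other segments surface unchanged.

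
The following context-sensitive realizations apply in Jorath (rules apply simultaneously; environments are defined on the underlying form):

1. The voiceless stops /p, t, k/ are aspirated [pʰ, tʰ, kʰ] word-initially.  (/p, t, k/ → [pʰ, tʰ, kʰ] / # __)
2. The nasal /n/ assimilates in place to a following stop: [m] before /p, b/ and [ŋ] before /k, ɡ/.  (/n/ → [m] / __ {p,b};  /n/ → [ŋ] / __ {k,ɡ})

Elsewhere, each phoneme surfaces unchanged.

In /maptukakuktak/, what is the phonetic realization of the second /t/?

[t]

/t/ (between /k/ and /a/) fails the environment for rule 1, so it stays [t].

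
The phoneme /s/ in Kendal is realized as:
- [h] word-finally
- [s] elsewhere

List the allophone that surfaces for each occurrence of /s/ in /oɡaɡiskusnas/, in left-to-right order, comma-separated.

Occurrence 1 (position 6): no conditioning environment matches → elsewhere allophone [s].
Occurrence 2 (position 9): no conditioning environment matches → elsewhere allophone [s].
Occurrence 3 (position 12): word-finally → [h].

[s], [s], [h]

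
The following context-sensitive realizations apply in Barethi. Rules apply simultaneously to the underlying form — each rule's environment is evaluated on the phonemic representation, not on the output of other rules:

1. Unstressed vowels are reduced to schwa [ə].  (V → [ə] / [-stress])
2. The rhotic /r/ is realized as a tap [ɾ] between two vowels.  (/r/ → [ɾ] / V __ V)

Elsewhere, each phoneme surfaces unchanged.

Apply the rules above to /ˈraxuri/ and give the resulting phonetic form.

/r/ (word-initial) fails the environment for rule 2, so it stays [r].
/a/ (between /r/ and /x/) fails the environment for rule 1, so it stays [a].
/x/ (between /a/ and /u/) is unaffected → [x].
Rule 1 applies to /u/ (between /x/ and /r/: in an unstressed syllable) → [ə].
/r/ — between /u/ and /i/, between two vowels — surfaces as [ɾ] (rule 2).
/i/ (word-final): in an unstressed syllable, so rule 1 applies → [ə].

[ˈraxəɾə]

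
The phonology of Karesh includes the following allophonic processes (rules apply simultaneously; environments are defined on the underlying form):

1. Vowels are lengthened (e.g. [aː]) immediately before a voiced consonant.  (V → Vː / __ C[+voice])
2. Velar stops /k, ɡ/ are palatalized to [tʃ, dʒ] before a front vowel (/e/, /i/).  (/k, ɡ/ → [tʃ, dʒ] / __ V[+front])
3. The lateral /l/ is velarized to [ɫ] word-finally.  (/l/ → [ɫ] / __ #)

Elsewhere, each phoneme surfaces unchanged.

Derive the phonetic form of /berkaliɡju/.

/b/ (word-initial) is unaffected → [b].
Rule 1 applies to /e/ (between /b/ and /r/: before a voiced consonant) → [eː].
/r/ (between /e/ and /k/) is unaffected → [r].
/k/ (between /r/ and /a/): rule 2 targets it, but not before a front vowel → unchanged [k].
Rule 1 applies to /a/ (between /k/ and /l/: before a voiced consonant) → [aː].
/l/ — between /a/ and /i/; rule 3 does not apply here → [l].
/i/ (between /l/ and /ɡ/) occurs before a voiced consonant → [iː] by rule 1.
/ɡ/ — between /i/ and /j/; rule 2 does not apply here → [ɡ].
/j/ stays [j].
/u/ (word-final): rule 1 targets it, but not before a voiced consonant → unchanged [u].

[beːrkaːliːɡju]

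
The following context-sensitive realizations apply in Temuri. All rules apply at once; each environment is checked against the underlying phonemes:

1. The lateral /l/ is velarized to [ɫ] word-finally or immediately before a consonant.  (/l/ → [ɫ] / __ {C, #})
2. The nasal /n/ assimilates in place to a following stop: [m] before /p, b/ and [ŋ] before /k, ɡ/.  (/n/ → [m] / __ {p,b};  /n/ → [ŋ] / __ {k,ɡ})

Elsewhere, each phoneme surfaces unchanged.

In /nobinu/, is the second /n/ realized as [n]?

/n/ (between /i/ and /u/): rule 2 targets it, but not before a labial or velar stop → unchanged [n].
The actual realization is [n], which matches [n].

Yes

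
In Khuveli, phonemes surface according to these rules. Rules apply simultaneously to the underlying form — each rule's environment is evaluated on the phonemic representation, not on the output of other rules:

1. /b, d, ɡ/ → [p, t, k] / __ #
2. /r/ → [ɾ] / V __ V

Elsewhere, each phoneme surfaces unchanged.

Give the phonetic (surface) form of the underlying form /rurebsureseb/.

/r/ (word-initial) fails the environment for rule 2, so it stays [r].
/u/ stays [u].
Rule 2 applies to /r/ (between /u/ and /e/: between two vowels) → [ɾ].
/e/ (between /r/ and /b/): no rule targets it → [e].
/b/ (between /e/ and /s/) is in the target of rule 1 but the environment (word-finally) is not met → [b].
/s/ (between /b/ and /u/): no rule targets it → [s].
/u/ — not in any rule's target class → [u].
Rule 2 applies to /r/ (between /u/ and /e/: between two vowels) → [ɾ].
/e/ stays [e].
/s/ (between /e/ and /e/) is unaffected → [s].
/e/ (between /s/ and /b/) is unaffected → [e].
/b/ — word-final, word-finally — surfaces as [p] (rule 1).

[ruɾebsuɾesep]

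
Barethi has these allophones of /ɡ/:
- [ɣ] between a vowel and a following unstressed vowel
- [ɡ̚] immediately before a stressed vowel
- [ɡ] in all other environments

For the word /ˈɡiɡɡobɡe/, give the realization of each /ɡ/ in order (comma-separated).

[ɡ̚], [ɡ], [ɡ], [ɡ]

Occurrence 1 (position 1): immediately before a stressed vowel → [ɡ̚].
Occurrence 2 (position 3): no conditioning environment matches → elsewhere allophone [ɡ].
Occurrence 3 (position 4): no conditioning environment matches → elsewhere allophone [ɡ].
Occurrence 4 (position 7): no conditioning environment matches → elsewhere allophone [ɡ].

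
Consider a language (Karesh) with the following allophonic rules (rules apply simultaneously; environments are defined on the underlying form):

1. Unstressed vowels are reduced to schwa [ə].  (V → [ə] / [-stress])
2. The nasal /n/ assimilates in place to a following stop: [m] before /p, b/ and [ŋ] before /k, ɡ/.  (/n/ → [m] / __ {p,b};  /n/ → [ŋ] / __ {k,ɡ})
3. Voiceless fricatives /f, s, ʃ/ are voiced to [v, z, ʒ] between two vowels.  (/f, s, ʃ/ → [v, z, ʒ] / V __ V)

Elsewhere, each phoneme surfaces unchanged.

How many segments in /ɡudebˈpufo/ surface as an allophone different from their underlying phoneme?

4

Segments that undergo a rule: /u/ → [ə] (rule 1); /e/ → [ə] (rule 1); /f/ → [v] (rule 3); /o/ → [ə] (rule 1).
All other segments surface unchanged.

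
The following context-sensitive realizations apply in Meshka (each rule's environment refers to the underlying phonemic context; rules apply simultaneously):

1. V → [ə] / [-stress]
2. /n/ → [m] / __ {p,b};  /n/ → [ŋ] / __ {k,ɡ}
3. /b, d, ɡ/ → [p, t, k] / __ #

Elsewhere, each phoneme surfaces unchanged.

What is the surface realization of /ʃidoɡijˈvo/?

[ʃədəɡəjˈvo]

/ʃ/ (word-initial): no rule targets it → [ʃ].
/i/ (between /ʃ/ and /d/): in an unstressed syllable, so rule 1 applies → [ə].
/d/ (between /i/ and /o/): rule 3 targets it, but not word-finally → unchanged [d].
/o/ (between /d/ and /ɡ/): in an unstressed syllable, so rule 1 applies → [ə].
/ɡ/ (between /o/ and /i/) fails the environment for rule 3, so it stays [ɡ].
Rule 1 applies to /i/ (between /ɡ/ and /j/: in an unstressed syllable) → [ə].
/j/ (between /i/ and /v/): no rule targets it → [j].
/v/ — not in any rule's target class → [v].
/o/ — word-final; rule 1 does not apply here → [o].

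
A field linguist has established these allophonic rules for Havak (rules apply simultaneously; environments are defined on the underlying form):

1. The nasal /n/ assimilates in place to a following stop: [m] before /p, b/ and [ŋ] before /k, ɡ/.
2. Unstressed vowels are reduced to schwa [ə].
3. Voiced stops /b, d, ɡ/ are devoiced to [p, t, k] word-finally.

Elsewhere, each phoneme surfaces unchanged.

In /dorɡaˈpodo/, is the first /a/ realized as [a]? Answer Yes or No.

No

/a/ (between /ɡ/ and /p/) occurs in an unstressed syllable → [ə] by rule 2.
The actual realization is [ə], not [a].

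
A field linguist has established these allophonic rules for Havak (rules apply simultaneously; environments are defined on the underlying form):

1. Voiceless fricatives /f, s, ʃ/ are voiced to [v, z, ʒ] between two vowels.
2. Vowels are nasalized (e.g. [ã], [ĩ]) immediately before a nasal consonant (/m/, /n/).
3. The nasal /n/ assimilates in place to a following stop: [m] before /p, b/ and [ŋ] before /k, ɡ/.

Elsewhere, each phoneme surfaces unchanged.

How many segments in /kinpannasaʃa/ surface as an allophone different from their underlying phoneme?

Segments that undergo a rule: /i/ → [ĩ] (rule 2); /n/ → [m] (rule 3); /a/ → [ã] (rule 2); /s/ → [z] (rule 1); /ʃ/ → [ʒ] (rule 1).
All other segments surface unchanged.

5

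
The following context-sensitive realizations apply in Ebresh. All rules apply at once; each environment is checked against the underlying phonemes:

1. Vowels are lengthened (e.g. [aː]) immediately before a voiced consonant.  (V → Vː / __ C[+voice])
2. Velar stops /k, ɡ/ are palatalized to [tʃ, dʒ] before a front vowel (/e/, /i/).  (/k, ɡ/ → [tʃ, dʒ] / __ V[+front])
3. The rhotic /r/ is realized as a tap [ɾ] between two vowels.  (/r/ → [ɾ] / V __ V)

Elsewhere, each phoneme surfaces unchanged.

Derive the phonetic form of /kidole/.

/k/ (word-initial): before a front vowel, so rule 2 applies → [tʃ].
/i/ meets the environment for rule 1 (before a voiced consonant) → [iː].
/o/ (between /d/ and /l/): before a voiced consonant, so rule 1 applies → [oː].
/e/ — word-final; rule 1 does not apply here → [e].

[tʃiːdoːle]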